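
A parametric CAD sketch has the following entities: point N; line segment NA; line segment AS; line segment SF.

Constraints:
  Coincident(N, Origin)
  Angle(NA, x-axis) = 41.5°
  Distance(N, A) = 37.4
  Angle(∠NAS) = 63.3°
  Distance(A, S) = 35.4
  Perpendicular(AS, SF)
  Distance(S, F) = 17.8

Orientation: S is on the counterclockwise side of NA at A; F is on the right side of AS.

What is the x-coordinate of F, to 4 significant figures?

1.753

N is at the origin; NA runs at 41.5° with length 37.4, so A = 37.4·(cos 41.5°, sin 41.5°) = (28.01, 24.78). ∠NAS = 63.3°, so AS runs at 41.5° + (180° − 63.3°) = 158.2° from the x-axis; with |AS| = 35.4, S = A + 35.4·(cos 158.2°, sin 158.2°) = (-4.857, 37.93). AS is perpendicular to SF; with |SF| = 17.8 on the right of AS, F = S + 17.8·(0.3714, 0.9285) = (1.753, 54.46). So F.x = 1.753.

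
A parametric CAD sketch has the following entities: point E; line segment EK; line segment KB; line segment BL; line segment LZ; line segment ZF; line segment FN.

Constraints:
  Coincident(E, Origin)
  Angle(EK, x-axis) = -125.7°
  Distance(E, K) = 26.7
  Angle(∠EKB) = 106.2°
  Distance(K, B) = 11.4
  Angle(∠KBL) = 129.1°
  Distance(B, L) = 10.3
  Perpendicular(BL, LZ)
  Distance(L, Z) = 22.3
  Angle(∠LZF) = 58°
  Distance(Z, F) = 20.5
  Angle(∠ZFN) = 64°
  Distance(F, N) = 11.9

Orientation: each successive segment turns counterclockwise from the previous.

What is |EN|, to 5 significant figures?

26.151

E is at the origin; EK runs at -125.7° with length 26.7, so K = (-15.581, -21.683). ∠EKB = 106.2° gives KB at -51.900° from the x-axis; with |KB| = 11.4, B = (-8.5463, -30.654). ∠KBL = 129.1° gives BL at -1.0000° from the x-axis; with |BL| = 10.3, L = (1.7521, -30.833). BL is perpendicular to LZ, so LZ runs at 89.000°; with |LZ| = 22.3, Z = (2.1413, -8.5368). ∠LZF = 58.0° gives ZF at -149.00° from the x-axis; with |ZF| = 20.5, F = (-15.431, -19.095). ∠ZFN = 64.0° gives FN at -33.000° from the x-axis; with |FN| = 11.9, N = (-5.4505, -25.576). Then |EN| = |N − E| = 26.151.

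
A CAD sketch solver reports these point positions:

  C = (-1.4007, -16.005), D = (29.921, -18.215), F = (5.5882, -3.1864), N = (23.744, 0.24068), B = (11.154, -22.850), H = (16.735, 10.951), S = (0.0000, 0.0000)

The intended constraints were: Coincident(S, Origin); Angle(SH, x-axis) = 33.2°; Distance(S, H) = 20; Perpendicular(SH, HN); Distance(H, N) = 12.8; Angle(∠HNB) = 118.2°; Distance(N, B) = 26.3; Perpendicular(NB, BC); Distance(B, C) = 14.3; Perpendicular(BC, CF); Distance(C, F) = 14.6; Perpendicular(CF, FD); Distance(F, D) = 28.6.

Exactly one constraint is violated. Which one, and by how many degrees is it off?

Perpendicular(CF, FD) — off by 3.10°.

S = (0.00, 0.00) ✓; SH at 33.20° ✓; |SH| = 20.00 ✓; ∠(SH, HN) = 90.00° ✓; |HN| = 12.80 ✓; ∠HNB = 118.2° ✓; |NB| = 26.30 ✓; ∠(NB, BC) = 90.00° ✓; |BC| = 14.30 ✓; ∠(BC, CF) = 90.00° ✓; |CF| = 14.60 ✓; ∠(CF, FD) = 93.10° ✗; |FD| = 28.60 ✓.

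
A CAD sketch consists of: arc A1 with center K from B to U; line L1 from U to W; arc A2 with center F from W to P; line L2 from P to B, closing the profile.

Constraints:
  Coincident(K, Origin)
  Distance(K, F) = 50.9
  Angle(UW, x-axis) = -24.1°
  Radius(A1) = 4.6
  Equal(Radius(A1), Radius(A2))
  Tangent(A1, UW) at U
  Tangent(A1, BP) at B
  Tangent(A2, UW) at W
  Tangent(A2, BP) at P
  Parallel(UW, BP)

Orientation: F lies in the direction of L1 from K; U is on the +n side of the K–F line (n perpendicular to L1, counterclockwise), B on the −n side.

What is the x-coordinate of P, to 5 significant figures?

44.585

The slot axis is L1's direction at -24.1°, so u = (cos -24.1°, sin -24.1°) = (0.91283, -0.40833) and n = (−sin -24.1°, cos -24.1°) = (0.40833, 0.91283). K is at the origin and F lies 50.9 along u from K, so F = 50.9·u = (46.463, -20.784). Tangency of A1 to both parallel lines with radius 4.6 puts U and B at K ± 4.6·n: U = (1.8783, 4.1990), B = (-1.8783, -4.1990). Equal radii place W and P the same way about F: W = F + 4.6·n = (48.342, -16.585), P = F − 4.6·n = (44.585, -24.983). So P.x = 44.585.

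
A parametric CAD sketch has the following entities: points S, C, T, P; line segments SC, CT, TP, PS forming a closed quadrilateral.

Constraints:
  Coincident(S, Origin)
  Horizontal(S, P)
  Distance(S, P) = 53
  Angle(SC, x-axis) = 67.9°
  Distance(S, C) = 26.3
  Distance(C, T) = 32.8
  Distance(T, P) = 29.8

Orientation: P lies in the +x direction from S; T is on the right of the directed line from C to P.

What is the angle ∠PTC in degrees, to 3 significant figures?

104°

S is at the origin; S and P share the same y with |SP| = 53.0 and P in +x, so P = (53.0, 0). SC runs at 67.9° with |SC| = 26.3, so C = (9.89, 24.4). T is determined by |CT| = 32.8 and |TP| = 29.8 together: it lies at the intersection of circle(C, 32.8) and circle(P, 29.8). With |CP| = 49.5, the foot of the radical line on CP is 26.7 from C and the perpendicular offset is √(32.8² − 26.7²) = 19.1. Taking the right-of-CP solution: T = (23.7, -5.39).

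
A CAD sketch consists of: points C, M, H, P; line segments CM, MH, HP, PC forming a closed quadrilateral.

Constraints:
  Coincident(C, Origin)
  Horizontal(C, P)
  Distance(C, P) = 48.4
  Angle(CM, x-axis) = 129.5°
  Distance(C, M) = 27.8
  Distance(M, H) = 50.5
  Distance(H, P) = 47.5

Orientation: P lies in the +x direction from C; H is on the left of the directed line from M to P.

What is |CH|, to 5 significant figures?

51.255

C is at the origin; C and P share the same y with |CP| = 48.4 and P in +x, so P = (48.4, 0). CM runs at 129.5° with |CM| = 27.8, so M = (-17.683, 21.451). H is determined by |MH| = 50.5 and |HP| = 47.5 together: it lies at the intersection of circle(M, 50.5) and circle(P, 47.5). With |MP| = 69.477, the foot of the radical line on MP is 36.855 from M and the perpendicular offset is √(50.5² − 36.855²) = 34.525. Taking the left-of-MP solution: H = (28.031, 42.911).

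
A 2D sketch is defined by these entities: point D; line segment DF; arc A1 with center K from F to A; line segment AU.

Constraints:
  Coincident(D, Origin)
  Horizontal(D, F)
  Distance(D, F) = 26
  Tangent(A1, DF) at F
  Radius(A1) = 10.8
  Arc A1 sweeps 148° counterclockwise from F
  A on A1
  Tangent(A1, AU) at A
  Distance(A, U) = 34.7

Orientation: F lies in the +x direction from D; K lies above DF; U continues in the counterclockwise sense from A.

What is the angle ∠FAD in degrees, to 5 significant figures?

41.824°

Tangency of A1 to DF means the radius KF is perpendicular to DF, so K = F + (0, 10.8) = (26.000, 10.800). On A1, F sits at bearing -90° from K; a 148° counterclockwise sweep puts A at bearing 58°, so A = K + 10.8·(cos 58°, sin 58°) = (31.723, 19.959). Then cos ∠FAD = AF·AD / (|AF||AD|), giving 41.824°.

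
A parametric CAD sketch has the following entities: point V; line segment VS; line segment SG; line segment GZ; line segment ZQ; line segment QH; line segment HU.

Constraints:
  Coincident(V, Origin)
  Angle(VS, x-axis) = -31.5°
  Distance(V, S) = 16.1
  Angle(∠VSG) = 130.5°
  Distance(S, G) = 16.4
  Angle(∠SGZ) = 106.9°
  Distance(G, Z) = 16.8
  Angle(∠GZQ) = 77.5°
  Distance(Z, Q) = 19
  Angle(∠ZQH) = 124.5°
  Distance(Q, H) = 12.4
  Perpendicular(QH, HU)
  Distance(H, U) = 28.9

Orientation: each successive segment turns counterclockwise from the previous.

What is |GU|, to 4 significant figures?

10.29

V is at the origin; VS runs at -31.5° with length 16.1, so S = (13.73, -8.412). ∠VSG = 130.5° gives SG at 18.00° from the x-axis; with |SG| = 16.4, G = (29.32, -3.344). ∠SGZ = 106.9° gives GZ at 91.10° from the x-axis; with |GZ| = 16.8, Z = (29.00, 13.45). ∠GZQ = 77.5° gives ZQ at -166.4° from the x-axis; with |ZQ| = 19.0, Q = (10.54, 8.985). ∠ZQH = 124.5° gives QH at -110.9° from the x-axis; with |QH| = 12.4, H = (6.112, -2.599). QH ⟂ HU, so HU runs at -20.90°; with |HU| = 28.9, U = (33.11, -12.91). Then |GU| = |U − G| = 10.29.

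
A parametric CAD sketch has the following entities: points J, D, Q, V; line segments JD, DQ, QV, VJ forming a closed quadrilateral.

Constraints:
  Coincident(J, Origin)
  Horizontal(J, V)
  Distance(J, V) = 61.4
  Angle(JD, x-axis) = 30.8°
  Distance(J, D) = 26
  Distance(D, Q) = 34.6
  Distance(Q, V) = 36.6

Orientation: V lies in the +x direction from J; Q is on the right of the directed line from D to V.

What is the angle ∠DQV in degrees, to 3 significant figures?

70.8°

Checks: |DQ| = 34.60 ✓; |QV| = 36.60 ✓.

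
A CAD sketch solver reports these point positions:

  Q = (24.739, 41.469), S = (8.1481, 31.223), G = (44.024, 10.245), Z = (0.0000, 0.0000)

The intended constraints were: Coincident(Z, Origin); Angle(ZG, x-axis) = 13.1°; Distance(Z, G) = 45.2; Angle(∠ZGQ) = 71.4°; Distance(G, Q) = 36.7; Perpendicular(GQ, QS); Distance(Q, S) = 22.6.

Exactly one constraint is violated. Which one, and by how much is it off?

Distance(Q, S) = 22.6 — off by 3.10.

Z = (0.00, 0.00) ✓; ZG at 13.10° ✓; |ZG| = 45.20 ✓; ∠ZGQ = 71.40° ✓; |GQ| = 36.70 ✓; ∠(GQ, QS) = 90.00° ✓; |QS| = 19.50 ✗.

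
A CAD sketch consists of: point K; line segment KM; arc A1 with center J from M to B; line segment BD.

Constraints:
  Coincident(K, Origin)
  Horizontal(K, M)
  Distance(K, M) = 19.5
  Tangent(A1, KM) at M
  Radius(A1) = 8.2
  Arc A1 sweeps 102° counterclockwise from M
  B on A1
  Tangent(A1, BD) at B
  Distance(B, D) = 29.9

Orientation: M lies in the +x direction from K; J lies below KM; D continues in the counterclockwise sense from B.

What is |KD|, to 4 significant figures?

42.96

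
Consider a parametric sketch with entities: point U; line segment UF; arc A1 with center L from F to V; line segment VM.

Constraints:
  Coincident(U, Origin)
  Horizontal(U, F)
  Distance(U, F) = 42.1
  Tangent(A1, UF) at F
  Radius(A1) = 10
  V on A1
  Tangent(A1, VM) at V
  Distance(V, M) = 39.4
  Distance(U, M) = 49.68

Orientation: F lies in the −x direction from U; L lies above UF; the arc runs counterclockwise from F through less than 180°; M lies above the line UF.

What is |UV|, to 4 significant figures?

33.29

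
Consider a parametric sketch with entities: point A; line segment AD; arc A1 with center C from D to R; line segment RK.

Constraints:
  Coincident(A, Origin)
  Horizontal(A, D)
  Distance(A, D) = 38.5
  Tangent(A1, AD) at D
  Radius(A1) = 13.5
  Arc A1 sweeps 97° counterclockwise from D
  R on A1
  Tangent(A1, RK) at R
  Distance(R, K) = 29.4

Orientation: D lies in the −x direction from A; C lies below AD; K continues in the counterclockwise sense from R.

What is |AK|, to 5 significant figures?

65.569

On A1, D sits at bearing 90° from C; a 97° counterclockwise sweep puts R at bearing 187°, so R = C + 13.5·(cos 187°, sin 187°) = (-51.899, -15.145). Tangency of A1 to RK means the radius CR is perpendicular to RK, so RK runs along (−sin 187°, cos 187°); with |RK| = 29.4, K = (-48.316, -44.326). Then |AK| = |K − A| = 65.569.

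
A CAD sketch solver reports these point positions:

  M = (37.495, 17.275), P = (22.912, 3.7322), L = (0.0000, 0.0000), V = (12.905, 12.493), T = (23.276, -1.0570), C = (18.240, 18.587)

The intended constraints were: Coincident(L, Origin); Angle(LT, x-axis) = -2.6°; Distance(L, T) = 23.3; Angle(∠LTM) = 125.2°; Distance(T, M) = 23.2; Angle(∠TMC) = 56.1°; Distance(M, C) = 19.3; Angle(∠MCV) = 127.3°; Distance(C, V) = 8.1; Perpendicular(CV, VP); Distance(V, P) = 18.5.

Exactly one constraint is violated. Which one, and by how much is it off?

Distance(V, P) = 18.5 — off by 5.20.

L = (0.00, 0.00) ✓; LT at -2.600° ✓; |LT| = 23.30 ✓; ∠LTM = 125.2° ✓; |TM| = 23.20 ✓; ∠TMC = 56.10° ✓; |MC| = 19.30 ✓; ∠MCV = 127.3° ✓; |CV| = 8.099 ✓; ∠(CV, VP) = 90.00° ✓; |VP| = 13.30 ✗.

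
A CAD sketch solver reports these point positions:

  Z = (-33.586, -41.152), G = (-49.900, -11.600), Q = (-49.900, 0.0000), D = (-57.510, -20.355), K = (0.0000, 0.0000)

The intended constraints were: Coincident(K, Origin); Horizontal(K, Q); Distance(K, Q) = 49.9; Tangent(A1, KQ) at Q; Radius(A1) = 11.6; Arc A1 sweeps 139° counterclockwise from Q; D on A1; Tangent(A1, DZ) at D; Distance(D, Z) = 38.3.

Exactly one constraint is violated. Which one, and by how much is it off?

Distance(D, Z) = 38.3 — off by 6.60.

K = (0.00, 0.00) ✓; K.y = 0.00, Q.y = 0.00 ✓; |KQ| = 49.90 ✓; ∠(GQ, QK) = 90.00° ✓; |GQ| = 11.60 ✓; bearing(G→D) − bearing(G→Q) = 139.0° ✓; |GD| = 11.60 ✓; ∠(GD, DZ) = 90.00° ✓; |DZ| = 31.70 ✗.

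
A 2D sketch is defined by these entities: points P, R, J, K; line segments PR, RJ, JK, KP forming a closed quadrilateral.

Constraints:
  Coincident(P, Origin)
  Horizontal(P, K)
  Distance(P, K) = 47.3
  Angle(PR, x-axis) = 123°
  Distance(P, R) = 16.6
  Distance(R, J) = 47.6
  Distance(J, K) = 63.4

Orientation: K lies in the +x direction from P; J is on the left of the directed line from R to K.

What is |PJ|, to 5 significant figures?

56.898

Checks: |RJ| = 47.60 ✓; |JK| = 63.40 ✓.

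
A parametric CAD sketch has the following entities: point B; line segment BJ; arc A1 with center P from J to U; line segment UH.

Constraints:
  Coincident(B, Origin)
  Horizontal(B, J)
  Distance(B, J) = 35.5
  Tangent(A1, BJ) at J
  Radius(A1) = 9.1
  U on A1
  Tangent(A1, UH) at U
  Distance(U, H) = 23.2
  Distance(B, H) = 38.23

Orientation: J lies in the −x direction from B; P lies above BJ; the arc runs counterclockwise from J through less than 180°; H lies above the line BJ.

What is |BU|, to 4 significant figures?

27.60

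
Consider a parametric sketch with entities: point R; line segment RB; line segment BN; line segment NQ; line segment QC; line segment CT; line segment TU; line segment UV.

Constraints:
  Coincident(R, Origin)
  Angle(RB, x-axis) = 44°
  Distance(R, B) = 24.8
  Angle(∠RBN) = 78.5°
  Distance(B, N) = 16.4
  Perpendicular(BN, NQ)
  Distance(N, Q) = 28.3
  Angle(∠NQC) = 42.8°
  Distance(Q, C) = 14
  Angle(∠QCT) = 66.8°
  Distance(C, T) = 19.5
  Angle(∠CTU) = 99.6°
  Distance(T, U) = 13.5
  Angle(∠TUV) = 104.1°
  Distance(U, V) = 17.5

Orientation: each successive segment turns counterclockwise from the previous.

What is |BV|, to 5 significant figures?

40.116

∠CTU = 99.6° gives TU at -153.70° from the x-axis; with |TU| = 13.5, U = (-21.585, 16.086). ∠TUV = 104.1° gives UV at -77.800° from the x-axis; with |UV| = 17.5, V = (-17.886, -1.0188). Then |BV| = |V − B| = 40.116.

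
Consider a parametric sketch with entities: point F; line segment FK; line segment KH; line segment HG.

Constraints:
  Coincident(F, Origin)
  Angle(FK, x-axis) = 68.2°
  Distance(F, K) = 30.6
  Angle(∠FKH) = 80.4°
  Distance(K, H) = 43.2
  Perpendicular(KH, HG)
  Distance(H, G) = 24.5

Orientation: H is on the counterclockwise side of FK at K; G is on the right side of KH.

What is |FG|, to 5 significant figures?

66.636

∠FKH = 80.4°, so KH runs at 68.2° + (180° − 80.4°) = 167.80° from the x-axis; with |KH| = 43.2, H = K + 43.2·(cos 167.80°, sin 167.80°) = (-30.861, 37.541). KH is perpendicular to HG; with |HG| = 24.5 on the right of KH, G = H + 24.5·(0.21132, 0.97742) = (-25.683, 61.488). Then |FG| = |G − F| = 66.636.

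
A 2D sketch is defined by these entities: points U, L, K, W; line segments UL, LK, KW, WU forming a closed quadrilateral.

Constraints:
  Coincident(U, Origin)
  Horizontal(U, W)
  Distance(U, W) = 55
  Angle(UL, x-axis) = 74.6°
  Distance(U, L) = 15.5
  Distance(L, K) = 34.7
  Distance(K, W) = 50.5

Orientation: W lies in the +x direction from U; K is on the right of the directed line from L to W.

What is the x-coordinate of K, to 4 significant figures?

8.412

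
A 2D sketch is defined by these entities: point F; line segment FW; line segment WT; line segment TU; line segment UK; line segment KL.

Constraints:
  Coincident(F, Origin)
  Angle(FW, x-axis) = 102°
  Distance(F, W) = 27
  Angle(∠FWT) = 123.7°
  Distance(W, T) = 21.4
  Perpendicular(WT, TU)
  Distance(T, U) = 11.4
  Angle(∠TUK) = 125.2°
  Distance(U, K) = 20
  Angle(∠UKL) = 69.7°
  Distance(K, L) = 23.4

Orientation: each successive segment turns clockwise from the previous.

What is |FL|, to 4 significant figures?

26.21

F is at the origin; FW runs at 102.0° with length 27.0, so W = (-5.614, 26.41). ∠FWT = 123.7° gives WT at 45.70° from the x-axis; with |WT| = 21.4, T = (9.332, 41.73). The perpendicularity gives TU at right angles to WT, so TU runs at -44.30°; with |TU| = 11.4, U = (17.49, 33.76). ∠TUK = 125.2° gives UK at -99.10° from the x-axis; with |UK| = 20.0, K = (14.33, 14.02). ∠UKL = 69.7° gives KL at 150.6° from the x-axis; with |KL| = 23.4, L = (-6.058, 25.50). Then |FL| = |L − F| = 26.21.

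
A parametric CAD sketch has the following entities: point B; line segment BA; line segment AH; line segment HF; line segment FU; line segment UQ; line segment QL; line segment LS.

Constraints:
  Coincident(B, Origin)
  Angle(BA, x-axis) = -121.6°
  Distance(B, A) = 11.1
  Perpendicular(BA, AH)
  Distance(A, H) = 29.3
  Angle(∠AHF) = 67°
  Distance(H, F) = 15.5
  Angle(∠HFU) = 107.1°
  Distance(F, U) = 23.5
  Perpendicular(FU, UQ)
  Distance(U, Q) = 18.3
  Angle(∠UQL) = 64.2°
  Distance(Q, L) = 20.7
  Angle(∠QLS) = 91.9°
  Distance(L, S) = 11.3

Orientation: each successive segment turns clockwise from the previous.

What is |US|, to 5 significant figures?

14.097

B is at the origin; BA runs at -121.6° with length 11.1, so A = (-5.8162, -9.4542). BA is perpendicular to AH, so AH runs at 148.40°; with |AH| = 29.3, H = (-30.772, 5.8986). ∠AHF = 67.0° gives HF at 35.400° from the x-axis; with |HF| = 15.5, F = (-18.137, 14.877). ∠HFU = 107.1° gives FU at -37.500° from the x-axis; with |FU| = 23.5, U = (0.50644, 0.57158). FU is perpendicular to UQ, so UQ runs at -127.50°; with |UQ| = 18.3, Q = (-10.634, -13.947). ∠UQL = 64.2° gives QL at 116.70° from the x-axis; with |QL| = 20.7, L = (-19.935, 4.5460). ∠QLS = 91.9° gives LS at 28.600° from the x-axis; with |LS| = 11.3, S = (-10.014, 9.9552). Then |US| = |S − U| = 14.097.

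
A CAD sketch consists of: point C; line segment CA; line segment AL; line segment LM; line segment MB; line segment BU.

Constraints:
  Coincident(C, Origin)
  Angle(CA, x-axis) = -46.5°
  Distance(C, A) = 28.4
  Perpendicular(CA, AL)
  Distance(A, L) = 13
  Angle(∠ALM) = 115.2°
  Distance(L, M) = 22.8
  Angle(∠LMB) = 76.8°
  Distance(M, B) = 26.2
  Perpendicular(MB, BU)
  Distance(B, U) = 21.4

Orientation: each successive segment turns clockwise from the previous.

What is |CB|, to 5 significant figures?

3.7309

C is at the origin; CA runs at -46.5° with length 28.4, so A = (19.549, -20.601). The perpendicularity gives AL at right angles to CA, so AL runs at -136.50°; with |AL| = 13.0, L = (10.119, -29.549). ∠ALM = 115.2° gives LM at 158.70° from the x-axis; with |LM| = 22.8, M = (-11.123, -21.267). ∠LMB = 76.8° gives MB at 55.500° from the x-axis; with |MB| = 26.2, B = (3.7167, 0.32499). Then |CB| = |B − C| = 3.7309.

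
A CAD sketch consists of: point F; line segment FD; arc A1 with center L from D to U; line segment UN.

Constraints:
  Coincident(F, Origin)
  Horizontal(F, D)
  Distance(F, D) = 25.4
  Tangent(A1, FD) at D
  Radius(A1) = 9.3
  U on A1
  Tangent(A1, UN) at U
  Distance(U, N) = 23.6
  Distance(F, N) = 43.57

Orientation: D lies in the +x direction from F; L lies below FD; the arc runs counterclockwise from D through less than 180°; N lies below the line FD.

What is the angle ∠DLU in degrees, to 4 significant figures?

113.8°

F is at the origin; FD is horizontal with |FD| = 25.4 and D on the +x side, so D = (25.40, 0.000). The tangent condition forces LD to be normal to FD, so L = D + (0, -9.3) = (25.40, -9.300). Since LU ⟂ UN (tangency), |LN| = √(9.3² + 23.6²) = 25.37 regardless of where U sits on A1. So N lies on both circle(F, 43.57) and circle(L, 25.37); the below-FD intersection is N = (26.42, -34.65). U is the foot of the tangent from N: U = (16.89, -13.05).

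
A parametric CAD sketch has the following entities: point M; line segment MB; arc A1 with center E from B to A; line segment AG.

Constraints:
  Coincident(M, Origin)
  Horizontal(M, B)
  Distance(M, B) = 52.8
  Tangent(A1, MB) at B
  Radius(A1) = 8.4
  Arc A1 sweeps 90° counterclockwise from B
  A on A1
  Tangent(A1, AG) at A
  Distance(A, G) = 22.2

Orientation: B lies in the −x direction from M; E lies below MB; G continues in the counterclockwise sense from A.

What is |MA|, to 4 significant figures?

61.77

Tangency of A1 to MB means the radius EB is perpendicular to MB, so E = B + (0, -8.4) = (-52.80, -8.400). On A1, B sits at bearing 90° from E; a 90° counterclockwise sweep puts A at bearing 180°, so A = E + 8.4·(cos 180°, sin 180°) = (-61.20, -8.400). Then |MA| = |A − M| = 61.77.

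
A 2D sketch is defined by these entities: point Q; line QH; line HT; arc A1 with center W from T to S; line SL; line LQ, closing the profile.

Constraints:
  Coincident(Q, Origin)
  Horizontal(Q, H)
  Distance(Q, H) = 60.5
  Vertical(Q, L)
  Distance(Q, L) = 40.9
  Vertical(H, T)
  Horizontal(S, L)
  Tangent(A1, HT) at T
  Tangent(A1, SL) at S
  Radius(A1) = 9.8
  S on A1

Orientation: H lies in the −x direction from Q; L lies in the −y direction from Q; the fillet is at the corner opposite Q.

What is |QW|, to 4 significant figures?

59.48

Q is at the origin; Q and H share the same y with |QH| = 60.5 and H on the −x side, so H = (-60.50, 0.000). QL is vertical with |QL| = 40.9 and L on the −y side, so L = (0.000, -40.90). The virtual corner opposite Q is at (-60.50, -40.90). The tangent condition forces WT to be normal to HT and tangency of A1 to SL means the radius WS is perpendicular to SL, with radius 9.8, so the center W sits 9.8 in from both sides at W = (-50.70, -31.10). Then |QW| = |W − Q| = 59.48.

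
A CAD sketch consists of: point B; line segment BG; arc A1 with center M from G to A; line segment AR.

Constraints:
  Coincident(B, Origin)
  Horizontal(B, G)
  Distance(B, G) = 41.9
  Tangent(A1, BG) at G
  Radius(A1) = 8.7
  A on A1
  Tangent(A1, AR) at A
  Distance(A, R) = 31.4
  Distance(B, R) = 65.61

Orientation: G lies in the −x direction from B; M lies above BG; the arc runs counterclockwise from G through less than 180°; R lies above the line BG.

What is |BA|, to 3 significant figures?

37.3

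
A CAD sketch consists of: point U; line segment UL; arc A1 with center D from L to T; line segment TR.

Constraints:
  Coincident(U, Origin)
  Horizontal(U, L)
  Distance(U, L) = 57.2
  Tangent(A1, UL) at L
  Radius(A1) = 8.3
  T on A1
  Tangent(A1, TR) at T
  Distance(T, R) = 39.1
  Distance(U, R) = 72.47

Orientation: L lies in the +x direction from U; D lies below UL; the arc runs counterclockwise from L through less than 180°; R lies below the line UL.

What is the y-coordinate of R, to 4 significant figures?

-48.16

U is at the origin; UL is horizontal with |UL| = 57.2 and L on the +x side, so L = (57.20, 0.000). Tangency of A1 to UL means the radius DL is perpendicular to UL, so D = L + (0, -8.3) = (57.20, -8.300). Since DT ⟂ TR (tangency), |DR| = √(8.3² + 39.1²) = 39.97 regardless of where T sits on A1. So R lies on both circle(U, 72.47) and circle(D, 39.97); the below-UL intersection is R = (54.16, -48.16). T is the foot of the tangent from R: T = (48.97, -9.400).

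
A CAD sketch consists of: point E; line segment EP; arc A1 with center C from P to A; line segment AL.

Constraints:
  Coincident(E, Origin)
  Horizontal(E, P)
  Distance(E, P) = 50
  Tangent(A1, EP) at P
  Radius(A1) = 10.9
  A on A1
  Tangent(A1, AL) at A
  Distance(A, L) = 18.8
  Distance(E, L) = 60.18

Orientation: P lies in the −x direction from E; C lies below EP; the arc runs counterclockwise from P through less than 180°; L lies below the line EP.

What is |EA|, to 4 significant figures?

61.71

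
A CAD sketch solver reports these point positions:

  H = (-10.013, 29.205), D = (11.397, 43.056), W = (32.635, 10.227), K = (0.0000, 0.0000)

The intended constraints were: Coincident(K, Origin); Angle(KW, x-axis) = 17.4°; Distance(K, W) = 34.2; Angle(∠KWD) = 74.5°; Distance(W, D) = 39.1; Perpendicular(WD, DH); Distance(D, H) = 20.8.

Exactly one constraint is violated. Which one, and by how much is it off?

Distance(D, H) = 20.8 — off by 4.70.

K = (0.00, 0.00) ✓; KW at 17.40° ✓; |KW| = 34.20 ✓; ∠KWD = 74.50° ✓; |WD| = 39.10 ✓; ∠(WD, DH) = 90.00° ✓; |DH| = 25.50 ✗.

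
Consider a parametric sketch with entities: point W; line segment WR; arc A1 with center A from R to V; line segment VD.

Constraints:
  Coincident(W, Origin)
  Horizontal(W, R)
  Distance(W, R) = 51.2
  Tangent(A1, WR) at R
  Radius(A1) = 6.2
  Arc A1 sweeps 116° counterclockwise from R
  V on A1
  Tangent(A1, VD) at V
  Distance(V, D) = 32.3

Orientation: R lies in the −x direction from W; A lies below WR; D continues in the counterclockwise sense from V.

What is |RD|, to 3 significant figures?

38.9

On A1, R sits at bearing 90° from A; a 116° counterclockwise sweep puts V at bearing 206°, so V = A + 6.2·(cos 206°, sin 206°) = (-56.8, -8.92). The tangent condition forces AV to be normal to VD, so VD runs along (−sin 206°, cos 206°); with |VD| = 32.3, D = (-42.6, -37.9). Then |RD| = |D − R| = 38.9.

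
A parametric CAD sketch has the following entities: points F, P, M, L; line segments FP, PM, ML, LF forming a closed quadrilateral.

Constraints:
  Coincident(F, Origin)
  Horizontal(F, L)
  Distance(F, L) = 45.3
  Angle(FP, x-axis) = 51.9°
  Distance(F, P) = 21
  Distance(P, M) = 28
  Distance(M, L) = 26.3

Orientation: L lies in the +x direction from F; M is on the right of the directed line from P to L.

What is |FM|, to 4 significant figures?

23.45

F is at the origin; F and L share the same y with |FL| = 45.3 and L in +x, so L = (45.3, 0). FP runs at 51.9° with |FP| = 21.0, so P = (12.96, 16.53). M is determined by |PM| = 28.0 and |ML| = 26.3 together: it lies at the intersection of circle(P, 28.0) and circle(L, 26.3). With |PL| = 36.32, the foot of the radical line on PL is 19.43 from P and the perpendicular offset is √(28.0² − 19.43²) = 20.16. Taking the right-of-PL solution: M = (21.09, -10.27).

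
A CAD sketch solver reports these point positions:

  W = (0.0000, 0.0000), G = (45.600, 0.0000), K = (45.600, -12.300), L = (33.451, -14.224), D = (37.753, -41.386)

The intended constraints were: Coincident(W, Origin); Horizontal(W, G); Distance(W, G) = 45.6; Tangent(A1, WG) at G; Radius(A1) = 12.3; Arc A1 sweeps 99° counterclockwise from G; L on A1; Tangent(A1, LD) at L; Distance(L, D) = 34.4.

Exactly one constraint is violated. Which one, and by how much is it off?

Distance(L, D) = 34.4 — off by 6.90.

W = (0.00, 0.00) ✓; W.y = 0.00, G.y = 0.00 ✓; |WG| = 45.60 ✓; ∠(KG, GW) = 90.00° ✓; |KG| = 12.30 ✓; bearing(K→L) − bearing(K→G) = 99.00° ✓; |KL| = 12.30 ✓; ∠(KL, LD) = 90.00° ✓; |LD| = 27.50 ✗.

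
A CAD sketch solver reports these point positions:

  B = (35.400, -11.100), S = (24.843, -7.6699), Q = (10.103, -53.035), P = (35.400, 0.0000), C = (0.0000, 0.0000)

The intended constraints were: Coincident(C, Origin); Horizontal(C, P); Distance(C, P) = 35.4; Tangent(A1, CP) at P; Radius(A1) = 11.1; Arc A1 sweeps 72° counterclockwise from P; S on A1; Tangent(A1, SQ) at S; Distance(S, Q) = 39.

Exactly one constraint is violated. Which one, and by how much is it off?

Distance(S, Q) = 39 — off by 8.70.

C = (0.00, 0.00) ✓; C.y = 0.00, P.y = 0.00 ✓; |CP| = 35.40 ✓; ∠(BP, PC) = 90.00° ✓; |BP| = 11.10 ✓; bearing(B→S) − bearing(B→P) = 72.00° ✓; |BS| = 11.10 ✓; ∠(BS, SQ) = 90.00° ✓; |SQ| = 47.70 ✗.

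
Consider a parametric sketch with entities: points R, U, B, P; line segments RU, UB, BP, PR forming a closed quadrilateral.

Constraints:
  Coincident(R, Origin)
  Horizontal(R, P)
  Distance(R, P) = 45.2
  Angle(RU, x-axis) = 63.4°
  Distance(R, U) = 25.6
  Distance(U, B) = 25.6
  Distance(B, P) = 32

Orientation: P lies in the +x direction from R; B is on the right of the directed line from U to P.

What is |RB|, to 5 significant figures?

13.569

Checks: |UB| = 25.60 ✓; |BP| = 32.00 ✓.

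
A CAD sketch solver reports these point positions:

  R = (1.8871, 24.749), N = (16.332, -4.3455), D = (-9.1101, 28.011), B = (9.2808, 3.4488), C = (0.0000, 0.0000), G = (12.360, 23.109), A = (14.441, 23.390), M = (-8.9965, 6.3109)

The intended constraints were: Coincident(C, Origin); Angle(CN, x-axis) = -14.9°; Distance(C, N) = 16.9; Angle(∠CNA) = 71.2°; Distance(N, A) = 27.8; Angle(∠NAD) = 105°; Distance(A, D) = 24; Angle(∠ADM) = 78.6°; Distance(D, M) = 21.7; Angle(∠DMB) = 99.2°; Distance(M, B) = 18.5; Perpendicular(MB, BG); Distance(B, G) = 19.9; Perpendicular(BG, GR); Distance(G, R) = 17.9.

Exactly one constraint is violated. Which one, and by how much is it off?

Distance(G, R) = 17.9 — off by 7.30.

C = (0.00, 0.00) ✓; CN at -14.90° ✓; |CN| = 16.90 ✓; ∠CNA = 71.20° ✓; |NA| = 27.80 ✓; ∠NAD = 105.0° ✓; |AD| = 24.00 ✓; ∠ADM = 78.60° ✓; |DM| = 21.70 ✓; ∠DMB = 99.20° ✓; |MB| = 18.50 ✓; ∠(MB, BG) = 90.00° ✓; |BG| = 19.90 ✓; ∠(BG, GR) = 90.00° ✓; |GR| = 10.60 ✗.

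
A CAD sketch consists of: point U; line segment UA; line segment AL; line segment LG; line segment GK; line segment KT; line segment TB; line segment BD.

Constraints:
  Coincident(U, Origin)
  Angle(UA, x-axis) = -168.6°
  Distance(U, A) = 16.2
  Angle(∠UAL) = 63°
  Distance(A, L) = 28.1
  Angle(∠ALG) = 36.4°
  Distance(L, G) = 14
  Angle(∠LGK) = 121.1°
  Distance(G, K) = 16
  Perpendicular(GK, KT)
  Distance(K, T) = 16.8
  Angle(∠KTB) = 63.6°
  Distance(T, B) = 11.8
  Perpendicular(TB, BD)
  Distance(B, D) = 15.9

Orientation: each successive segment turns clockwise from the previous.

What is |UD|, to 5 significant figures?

8.9787

U is at the origin; UA runs at -168.6° with length 16.2, so A = (-15.880, -3.2020). ∠UAL = 63.0° gives AL at 74.400° from the x-axis; with |AL| = 28.1, L = (-8.3237, 23.863). ∠ALG = 36.4° gives LG at -69.200° from the x-axis; with |LG| = 14.0, G = (-3.3522, 10.775). ∠LGK = 121.1° gives GK at -128.10° from the x-axis; with |GK| = 16.0, K = (-13.225, -1.8157). GK is perpendicular to KT, so KT runs at 141.90°; with |KT| = 16.8, T = (-26.445, 8.5505). ∠KTB = 63.6° gives TB at 25.500° from the x-axis; with |TB| = 11.8, B = (-15.795, 13.631). TB ⟂ BD, so BD runs at -64.500°; with |BD| = 15.9, D = (-8.9497, -0.72057). Then |UD| = |D − U| = 8.9787.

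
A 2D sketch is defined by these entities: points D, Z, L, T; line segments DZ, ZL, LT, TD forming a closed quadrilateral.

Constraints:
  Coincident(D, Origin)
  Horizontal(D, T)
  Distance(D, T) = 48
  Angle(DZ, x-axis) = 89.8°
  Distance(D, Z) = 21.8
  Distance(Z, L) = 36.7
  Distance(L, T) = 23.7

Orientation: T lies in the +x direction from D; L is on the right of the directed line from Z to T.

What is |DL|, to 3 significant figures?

25.4

Checks: |ZL| = 36.70 ✓; |LT| = 23.70 ✓.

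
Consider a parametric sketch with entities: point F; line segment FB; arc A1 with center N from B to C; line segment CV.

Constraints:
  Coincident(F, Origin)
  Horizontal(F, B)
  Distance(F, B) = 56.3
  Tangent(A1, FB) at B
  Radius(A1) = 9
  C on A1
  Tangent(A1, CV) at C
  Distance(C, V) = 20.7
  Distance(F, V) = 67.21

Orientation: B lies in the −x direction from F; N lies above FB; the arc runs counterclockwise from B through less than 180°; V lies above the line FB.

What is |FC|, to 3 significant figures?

50.5

F is at the origin; FB is horizontal with |FB| = 56.3 and B on the −x side, so B = (-56.3, 0.00). Tangency of A1 to FB means the radius NB is perpendicular to FB, so N = B + (0, 9) = (-56.3, 9.00). Since NC ⟂ CV (tangency), |NV| = √(9.0² + 20.7²) = 22.6 regardless of where C sits on A1. So V lies on both circle(F, 67.21) and circle(N, 22.6); the above-FB intersection is V = (-59.4, 31.4). C is the foot of the tangent from V: C = (-48.6, 13.7).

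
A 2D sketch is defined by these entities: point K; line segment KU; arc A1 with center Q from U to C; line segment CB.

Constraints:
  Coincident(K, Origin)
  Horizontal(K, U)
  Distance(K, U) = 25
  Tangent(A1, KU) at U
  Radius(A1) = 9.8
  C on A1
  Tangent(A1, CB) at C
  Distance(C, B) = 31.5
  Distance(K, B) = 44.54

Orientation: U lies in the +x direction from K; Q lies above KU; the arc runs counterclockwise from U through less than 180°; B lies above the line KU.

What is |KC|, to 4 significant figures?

36.50

K is at the origin; KU is horizontal with |KU| = 25.0 and U on the +x side, so U = (25.00, 0.000). A1 meets KU tangentially, so QU is at right angles to KU, so Q = U + (0, 9.8) = (25.00, 9.800). Since QC ⟂ CB (tangency), |QB| = √(9.8² + 31.5²) = 32.99 regardless of where C sits on A1. So B lies on both circle(K, 44.54) and circle(Q, 32.99); the above-KU intersection is B = (16.04, 41.55). C is the foot of the tangent from B: C = (33.22, 15.14).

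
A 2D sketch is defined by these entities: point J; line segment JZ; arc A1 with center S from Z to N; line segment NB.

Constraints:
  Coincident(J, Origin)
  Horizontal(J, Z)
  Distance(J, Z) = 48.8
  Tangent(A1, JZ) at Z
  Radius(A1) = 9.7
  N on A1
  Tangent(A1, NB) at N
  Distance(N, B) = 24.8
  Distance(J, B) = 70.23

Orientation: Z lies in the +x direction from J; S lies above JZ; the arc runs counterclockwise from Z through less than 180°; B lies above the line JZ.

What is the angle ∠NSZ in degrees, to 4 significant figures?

81.34°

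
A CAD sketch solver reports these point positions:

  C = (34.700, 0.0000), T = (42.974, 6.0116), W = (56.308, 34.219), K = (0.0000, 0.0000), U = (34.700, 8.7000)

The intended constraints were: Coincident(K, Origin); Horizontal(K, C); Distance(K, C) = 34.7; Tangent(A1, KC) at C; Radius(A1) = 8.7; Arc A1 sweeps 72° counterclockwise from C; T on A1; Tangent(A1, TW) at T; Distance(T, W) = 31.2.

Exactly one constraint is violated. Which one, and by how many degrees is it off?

Tangent(A1, TW) at T — off by 7.30°.

K = (0.00, 0.00) ✓; K.y = 0.00, C.y = 0.00 ✓; |KC| = 34.70 ✓; ∠(UC, CK) = 90.00° ✓; |UC| = 8.700 ✓; bearing(U→T) − bearing(U→C) = 72.00° ✓; |UT| = 8.700 ✓; ∠(UT, TW) = 97.30° ✗; |TW| = 31.20 ✓.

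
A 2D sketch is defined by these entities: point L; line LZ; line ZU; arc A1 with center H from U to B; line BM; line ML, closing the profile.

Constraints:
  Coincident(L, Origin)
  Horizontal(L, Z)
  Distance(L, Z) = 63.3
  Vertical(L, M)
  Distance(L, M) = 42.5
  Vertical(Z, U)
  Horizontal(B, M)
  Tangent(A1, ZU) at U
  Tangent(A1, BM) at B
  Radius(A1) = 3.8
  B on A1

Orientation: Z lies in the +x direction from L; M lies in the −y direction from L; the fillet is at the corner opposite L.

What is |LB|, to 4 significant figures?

73.12

L is at the origin; LZ is horizontal with |LZ| = 63.3 and Z on the +x side, so Z = (63.30, 0.000). L and M share the same x with |LM| = 42.5 and M on the −y side, so M = (0.000, -42.50). The virtual corner opposite L is at (63.30, -42.50). Since A1 is tangent to ZU there, HU ⟂ ZU and A1 meets BM tangentially, so HB is at right angles to BM, with radius 3.8, so the center H sits 3.8 in from both sides at H = (59.50, -38.70). That places the tangent points at U = (63.30, -38.70) on ZU and B = (59.50, -42.50) on BM. Then |LB| = |B − L| = 73.12.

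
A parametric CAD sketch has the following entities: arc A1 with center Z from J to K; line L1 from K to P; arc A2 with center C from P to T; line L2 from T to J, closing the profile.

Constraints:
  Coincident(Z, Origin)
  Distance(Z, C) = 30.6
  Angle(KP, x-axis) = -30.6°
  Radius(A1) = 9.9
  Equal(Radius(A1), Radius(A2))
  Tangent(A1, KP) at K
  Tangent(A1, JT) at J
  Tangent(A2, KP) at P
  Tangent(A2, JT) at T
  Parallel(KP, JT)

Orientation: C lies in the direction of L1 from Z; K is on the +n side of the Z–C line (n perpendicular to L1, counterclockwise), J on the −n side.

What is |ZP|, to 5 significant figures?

32.162

Tangency of A1 to both parallel lines with radius 9.9 puts K and J at Z ± 9.9·n: K = (5.0395, 8.5213), J = (-5.0395, -8.5213). Equal radii place P and T the same way about C: P = C + 9.9·n = (31.378, -7.0553), T = C − 9.9·n = (21.299, -24.098). Then |ZP| = |P − Z| = 32.162.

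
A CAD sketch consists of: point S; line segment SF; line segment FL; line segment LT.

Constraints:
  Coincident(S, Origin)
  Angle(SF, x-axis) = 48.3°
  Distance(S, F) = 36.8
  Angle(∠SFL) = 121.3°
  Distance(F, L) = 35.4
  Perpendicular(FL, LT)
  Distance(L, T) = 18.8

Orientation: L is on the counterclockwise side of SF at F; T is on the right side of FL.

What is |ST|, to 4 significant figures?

74.14

S is at the origin; SF runs at 48.3° with length 36.8, so F = 36.8·(cos 48.3°, sin 48.3°) = (24.48, 27.48). ∠SFL = 121.3°, so FL runs at 48.3° + (180° − 121.3°) = 107.0° from the x-axis; with |FL| = 35.4, L = F + 35.4·(cos 107.0°, sin 107.0°) = (14.13, 61.33). The perpendicularity gives LT at right angles to FL; with |LT| = 18.8 on the right of FL, T = L + 18.8·(0.9563, 0.2924) = (32.11, 66.83). Then |ST| = |T − S| = 74.14.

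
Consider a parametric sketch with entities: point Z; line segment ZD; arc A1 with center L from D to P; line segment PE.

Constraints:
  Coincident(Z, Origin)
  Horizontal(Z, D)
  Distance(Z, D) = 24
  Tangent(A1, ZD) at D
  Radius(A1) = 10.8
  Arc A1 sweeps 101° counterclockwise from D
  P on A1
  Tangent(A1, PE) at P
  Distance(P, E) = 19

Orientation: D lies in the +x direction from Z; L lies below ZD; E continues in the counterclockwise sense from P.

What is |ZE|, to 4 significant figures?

35.82

On A1, D sits at bearing 90° from L; a 101° counterclockwise sweep puts P at bearing 191°, so P = L + 10.8·(cos 191°, sin 191°) = (13.40, -12.86). The tangent condition forces LP to be normal to PE, so PE runs along (−sin 191°, cos 191°); with |PE| = 19.0, E = (17.02, -31.51). Then |ZE| = |E − Z| = 35.82.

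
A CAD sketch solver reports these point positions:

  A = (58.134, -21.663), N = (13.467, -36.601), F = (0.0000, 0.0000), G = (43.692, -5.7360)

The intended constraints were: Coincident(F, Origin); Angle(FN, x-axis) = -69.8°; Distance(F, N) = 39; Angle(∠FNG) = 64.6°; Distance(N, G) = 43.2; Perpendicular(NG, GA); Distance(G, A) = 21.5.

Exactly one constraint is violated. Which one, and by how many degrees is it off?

Perpendicular(NG, GA) — off by 3.40°.

F = (0.00, 0.00) ✓; FN at -69.80° ✓; |FN| = 39.00 ✓; ∠FNG = 64.60° ✓; |NG| = 43.20 ✓; ∠(NG, GA) = 93.40° ✗; |GA| = 21.50 ✓.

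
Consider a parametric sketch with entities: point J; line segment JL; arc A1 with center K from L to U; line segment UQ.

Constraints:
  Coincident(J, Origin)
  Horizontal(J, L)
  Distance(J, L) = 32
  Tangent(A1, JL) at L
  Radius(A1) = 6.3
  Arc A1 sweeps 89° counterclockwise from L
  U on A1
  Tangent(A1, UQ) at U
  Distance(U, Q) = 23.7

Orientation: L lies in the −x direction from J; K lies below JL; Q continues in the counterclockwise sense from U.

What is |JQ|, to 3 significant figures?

48.9

J is at the origin; J and L share the same y with |JL| = 32.0 and L on the −x side, so L = (-32.0, 0.00). The tangent condition forces KL to be normal to JL, so K = L + (0, -6.3) = (-32.0, -6.30). On A1, L sits at bearing 90° from K; an 89° counterclockwise sweep puts U at bearing 179°, so U = K + 6.3·(cos 179°, sin 179°) = (-38.3, -6.19). Tangency of A1 to UQ means the radius KU is perpendicular to UQ, so UQ runs along (−sin 179°, cos 179°); with |UQ| = 23.7, Q = (-38.7, -29.9). Then |JQ| = |Q − J| = 48.9.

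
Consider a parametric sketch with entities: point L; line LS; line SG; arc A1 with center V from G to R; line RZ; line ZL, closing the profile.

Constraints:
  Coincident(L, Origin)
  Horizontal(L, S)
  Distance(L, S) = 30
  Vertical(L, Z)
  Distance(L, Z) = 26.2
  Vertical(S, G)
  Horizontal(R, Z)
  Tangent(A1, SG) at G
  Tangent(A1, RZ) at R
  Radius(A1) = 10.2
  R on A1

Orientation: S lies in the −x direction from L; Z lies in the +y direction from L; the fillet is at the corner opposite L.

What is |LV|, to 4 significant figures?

25.46

L is at the origin; L and S share the same y with |LS| = 30.0 and S on the −x side, so S = (-30.00, 0.000). L and Z share the same x with |LZ| = 26.2 and Z on the +y side, so Z = (0.000, 26.20). The virtual corner opposite L is at (-30.00, 26.20). Since A1 is tangent to SG there, VG ⟂ SG and A1 meets RZ tangentially, so VR is at right angles to RZ, with radius 10.2, so the center V sits 10.2 in from both sides at V = (-19.80, 16.00). Then |LV| = |V − L| = 25.46.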